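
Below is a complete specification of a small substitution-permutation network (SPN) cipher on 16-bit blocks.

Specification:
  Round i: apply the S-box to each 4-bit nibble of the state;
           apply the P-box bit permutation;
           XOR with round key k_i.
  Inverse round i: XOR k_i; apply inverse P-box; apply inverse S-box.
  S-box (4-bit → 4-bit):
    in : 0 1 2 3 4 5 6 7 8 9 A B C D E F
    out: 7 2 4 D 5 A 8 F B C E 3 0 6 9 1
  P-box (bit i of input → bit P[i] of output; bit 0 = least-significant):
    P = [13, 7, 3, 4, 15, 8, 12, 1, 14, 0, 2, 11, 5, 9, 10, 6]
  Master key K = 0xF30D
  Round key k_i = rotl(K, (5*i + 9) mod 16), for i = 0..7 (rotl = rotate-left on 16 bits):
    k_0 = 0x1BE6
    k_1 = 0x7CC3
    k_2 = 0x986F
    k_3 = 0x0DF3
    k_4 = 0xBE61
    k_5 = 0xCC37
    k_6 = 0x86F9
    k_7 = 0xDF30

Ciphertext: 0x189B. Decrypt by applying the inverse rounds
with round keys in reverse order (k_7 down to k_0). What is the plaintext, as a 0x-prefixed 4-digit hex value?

s_0 = ciphertext = 0x189B
s_1 = InvRound(s_0, k_7) = 0x0B8D
s_2 = InvRound(s_1, k_6) = 0x39B6
s_3 = InvRound(s_2, k_5) = 0x2B0B
s_4 = InvRound(s_3, k_4) = 0x3C72
s_5 = InvRound(s_4, k_3) = 0xC1DB
s_6 = InvRound(s_5, k_2) = 0xF3D5
s_7 = InvRound(s_6, k_1) = 0xD986
s_8 = InvRound(s_7, k_0) = 0x8FFC

0x8FFC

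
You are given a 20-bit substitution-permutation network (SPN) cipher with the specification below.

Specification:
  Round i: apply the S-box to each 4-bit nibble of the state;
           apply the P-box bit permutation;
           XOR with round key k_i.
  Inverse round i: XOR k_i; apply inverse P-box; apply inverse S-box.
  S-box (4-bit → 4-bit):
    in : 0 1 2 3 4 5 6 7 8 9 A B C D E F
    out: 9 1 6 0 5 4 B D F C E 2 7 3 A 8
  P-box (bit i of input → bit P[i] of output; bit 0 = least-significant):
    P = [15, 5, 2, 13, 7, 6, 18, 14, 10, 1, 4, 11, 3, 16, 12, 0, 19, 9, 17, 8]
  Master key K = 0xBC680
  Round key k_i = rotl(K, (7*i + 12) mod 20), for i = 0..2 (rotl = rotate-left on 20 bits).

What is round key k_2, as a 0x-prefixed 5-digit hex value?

0x1A02F

K = 0xBC680
k_0 = rotl(K, (7*0+12) mod 20) = rotl(K, 12) = 0x80BC6
k_1 = rotl(K, (7*1+12) mod 20) = rotl(K, 19) = 0x5E340
k_2 = rotl(K, (7*2+12) mod 20) = rotl(K, 6) = 0x1A02F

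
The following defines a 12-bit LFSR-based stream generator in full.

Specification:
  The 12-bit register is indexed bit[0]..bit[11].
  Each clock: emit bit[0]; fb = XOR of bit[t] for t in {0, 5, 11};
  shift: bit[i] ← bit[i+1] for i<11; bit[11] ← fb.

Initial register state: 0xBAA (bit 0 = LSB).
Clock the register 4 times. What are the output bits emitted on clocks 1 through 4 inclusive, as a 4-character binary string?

0101

reg_0 = 0xBAA
clock 1: out=0, reg = 0x5D5
clock 2: out=1, reg = 0xAEA
clock 3: out=0, reg = 0x575
clock 4: out=1, reg = 0x2BA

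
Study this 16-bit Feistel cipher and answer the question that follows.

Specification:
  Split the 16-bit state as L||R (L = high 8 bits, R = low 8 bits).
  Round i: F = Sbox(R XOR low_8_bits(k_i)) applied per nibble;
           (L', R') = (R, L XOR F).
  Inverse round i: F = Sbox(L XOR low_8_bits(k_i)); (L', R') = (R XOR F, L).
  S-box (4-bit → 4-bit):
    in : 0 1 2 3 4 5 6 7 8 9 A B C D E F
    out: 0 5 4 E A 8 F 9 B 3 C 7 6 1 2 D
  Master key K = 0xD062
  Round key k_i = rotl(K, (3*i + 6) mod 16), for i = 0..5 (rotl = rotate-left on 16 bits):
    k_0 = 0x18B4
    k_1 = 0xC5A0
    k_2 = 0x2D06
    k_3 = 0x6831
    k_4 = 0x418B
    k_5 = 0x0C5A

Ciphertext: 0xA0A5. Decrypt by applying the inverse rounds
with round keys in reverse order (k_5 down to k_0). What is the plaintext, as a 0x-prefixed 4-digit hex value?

s_0 = ciphertext = 0xA0A5
s_1 = InvRound(s_0, k_5) = 0x79A0
s_2 = InvRound(s_1, k_4) = 0x7479
s_3 = InvRound(s_2, k_3) = 0xD174
s_4 = InvRound(s_3, k_2) = 0x6DD1
s_5 = InvRound(s_4, k_1) = 0xB06D
s_6 = InvRound(s_5, k_0) = 0x67B0

0x67B0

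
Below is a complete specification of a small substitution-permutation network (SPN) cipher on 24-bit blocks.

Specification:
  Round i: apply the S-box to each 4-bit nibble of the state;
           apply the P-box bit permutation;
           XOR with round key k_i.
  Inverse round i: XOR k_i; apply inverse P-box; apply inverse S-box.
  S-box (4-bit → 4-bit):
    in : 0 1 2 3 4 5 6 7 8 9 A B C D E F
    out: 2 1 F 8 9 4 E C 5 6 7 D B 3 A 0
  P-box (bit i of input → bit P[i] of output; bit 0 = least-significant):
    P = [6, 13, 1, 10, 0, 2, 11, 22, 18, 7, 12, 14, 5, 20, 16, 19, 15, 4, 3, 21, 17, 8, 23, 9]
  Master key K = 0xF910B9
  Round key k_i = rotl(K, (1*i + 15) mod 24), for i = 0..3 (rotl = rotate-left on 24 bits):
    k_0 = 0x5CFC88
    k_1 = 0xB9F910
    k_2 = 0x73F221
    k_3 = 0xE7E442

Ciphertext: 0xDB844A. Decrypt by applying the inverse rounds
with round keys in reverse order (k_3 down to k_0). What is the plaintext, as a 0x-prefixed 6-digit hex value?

s_0 = ciphertext = 0xDB844A
s_1 = InvRound(s_0, k_3) = 0xF7E4F0
s_2 = InvRound(s_1, k_2) = 0x70FA14
s_3 = InvRound(s_2, k_1) = 0x6F7FEF
s_4 = InvRound(s_3, k_0) = 0xC4AFD8

0xC4AFD8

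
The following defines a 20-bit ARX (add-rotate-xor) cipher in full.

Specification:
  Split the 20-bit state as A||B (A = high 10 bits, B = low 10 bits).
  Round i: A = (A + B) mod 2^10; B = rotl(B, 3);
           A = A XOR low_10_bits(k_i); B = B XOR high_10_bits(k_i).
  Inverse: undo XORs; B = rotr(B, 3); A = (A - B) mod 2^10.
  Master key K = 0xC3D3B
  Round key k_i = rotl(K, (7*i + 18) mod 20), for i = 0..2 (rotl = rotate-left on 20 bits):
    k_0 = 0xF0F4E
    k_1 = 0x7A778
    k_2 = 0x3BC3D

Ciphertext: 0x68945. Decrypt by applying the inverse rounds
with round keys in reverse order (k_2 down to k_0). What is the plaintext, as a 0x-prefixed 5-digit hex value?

s_0 = ciphertext = 0x68945
s_1 = InvRound(s_0, k_2) = 0x1A935
s_2 = InvRound(s_1, k_1) = 0x3DE1B
s_3 = InvRound(s_2, k_0) = 0xDF83B

0xDF83B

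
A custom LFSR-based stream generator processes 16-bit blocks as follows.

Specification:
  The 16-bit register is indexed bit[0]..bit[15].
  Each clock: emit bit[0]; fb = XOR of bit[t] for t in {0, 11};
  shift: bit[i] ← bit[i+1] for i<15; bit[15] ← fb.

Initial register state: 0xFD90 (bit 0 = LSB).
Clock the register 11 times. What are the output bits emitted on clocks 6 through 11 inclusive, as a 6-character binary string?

reg_0 = 0xFD90
clock 1: out=0, reg = 0xFEC8
clock 2: out=0, reg = 0xFF64
clock 3: out=0, reg = 0xFFB2
clock 4: out=0, reg = 0xFFD9
clock 5: out=1, reg = 0x7FEC
clock 6: out=0, reg = 0xBFF6
clock 7: out=0, reg = 0xDFFB
clock 8: out=1, reg = 0x6FFD
clock 9: out=1, reg = 0x37FE
clock 10: out=0, reg = 0x1BFF
clock 11: out=1, reg = 0x0DFF

001101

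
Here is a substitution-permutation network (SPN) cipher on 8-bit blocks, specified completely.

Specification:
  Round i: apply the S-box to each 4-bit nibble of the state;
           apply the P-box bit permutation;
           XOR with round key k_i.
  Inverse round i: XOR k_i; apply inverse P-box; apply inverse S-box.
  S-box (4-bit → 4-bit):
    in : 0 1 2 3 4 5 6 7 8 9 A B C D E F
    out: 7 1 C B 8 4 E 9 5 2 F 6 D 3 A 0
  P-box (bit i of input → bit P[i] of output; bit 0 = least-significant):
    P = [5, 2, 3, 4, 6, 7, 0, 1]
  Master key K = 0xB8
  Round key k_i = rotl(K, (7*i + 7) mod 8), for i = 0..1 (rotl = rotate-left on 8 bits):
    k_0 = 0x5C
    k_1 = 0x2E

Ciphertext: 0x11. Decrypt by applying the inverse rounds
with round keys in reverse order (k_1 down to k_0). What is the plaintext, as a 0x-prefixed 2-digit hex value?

s_0 = ciphertext = 0x11
s_1 = InvRound(s_0, k_1) = 0x2A
s_2 = InvRound(s_1, k_0) = 0x73

0x73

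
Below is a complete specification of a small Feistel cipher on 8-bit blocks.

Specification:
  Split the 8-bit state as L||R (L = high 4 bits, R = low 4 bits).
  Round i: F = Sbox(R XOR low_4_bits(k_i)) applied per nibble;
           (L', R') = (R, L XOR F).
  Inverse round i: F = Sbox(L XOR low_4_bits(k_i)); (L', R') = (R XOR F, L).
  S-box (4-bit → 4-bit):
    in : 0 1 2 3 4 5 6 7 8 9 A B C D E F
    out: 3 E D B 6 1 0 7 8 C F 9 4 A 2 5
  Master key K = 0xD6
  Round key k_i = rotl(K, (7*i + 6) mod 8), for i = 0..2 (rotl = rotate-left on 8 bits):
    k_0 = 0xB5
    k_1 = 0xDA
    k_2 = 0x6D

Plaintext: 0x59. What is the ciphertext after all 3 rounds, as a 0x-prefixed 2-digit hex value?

s_0 = plaintext = 0x59
s_1 = Round(s_0, k_0) = 0x91
s_2 = Round(s_1, k_1) = 0x10
s_3 = Round(s_2, k_2) = 0x0B

0x0B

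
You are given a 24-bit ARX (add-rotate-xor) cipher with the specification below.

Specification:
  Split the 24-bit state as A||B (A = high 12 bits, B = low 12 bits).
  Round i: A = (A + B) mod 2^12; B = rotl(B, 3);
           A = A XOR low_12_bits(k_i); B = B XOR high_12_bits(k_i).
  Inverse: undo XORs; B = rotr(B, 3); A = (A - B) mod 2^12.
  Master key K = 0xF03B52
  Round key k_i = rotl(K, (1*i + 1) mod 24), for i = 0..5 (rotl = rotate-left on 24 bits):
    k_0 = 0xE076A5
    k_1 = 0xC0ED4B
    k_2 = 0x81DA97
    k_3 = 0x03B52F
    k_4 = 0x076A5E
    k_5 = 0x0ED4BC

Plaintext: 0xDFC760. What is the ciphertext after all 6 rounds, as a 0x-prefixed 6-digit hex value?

s_0 = plaintext = 0xDFC760
s_1 = Round(s_0, k_0) = 0x3F9504
s_2 = Round(s_1, k_1) = 0x5B642C
s_3 = Round(s_2, k_2) = 0x37597F
s_4 = Round(s_3, k_3) = 0x9DBBC7
s_5 = Round(s_4, k_4) = 0xFFCE4B
s_6 = Round(s_5, k_5) = 0xAFB2B2

0xAFB2B2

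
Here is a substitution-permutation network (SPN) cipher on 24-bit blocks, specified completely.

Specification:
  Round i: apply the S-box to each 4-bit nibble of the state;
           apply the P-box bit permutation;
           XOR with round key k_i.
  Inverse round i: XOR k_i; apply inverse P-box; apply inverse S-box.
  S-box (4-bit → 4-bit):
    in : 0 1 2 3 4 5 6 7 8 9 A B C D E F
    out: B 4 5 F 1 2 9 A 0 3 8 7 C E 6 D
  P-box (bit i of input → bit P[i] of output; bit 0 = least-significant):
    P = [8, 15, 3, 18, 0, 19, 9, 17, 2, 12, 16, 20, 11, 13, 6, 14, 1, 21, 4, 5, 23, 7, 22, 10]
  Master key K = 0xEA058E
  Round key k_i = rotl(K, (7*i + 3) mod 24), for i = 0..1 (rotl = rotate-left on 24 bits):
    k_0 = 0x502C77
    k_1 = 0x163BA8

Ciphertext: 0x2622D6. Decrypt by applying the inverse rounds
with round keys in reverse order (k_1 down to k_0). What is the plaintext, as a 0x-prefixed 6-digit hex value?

s_0 = ciphertext = 0x2622D6
s_1 = InvRound(s_0, k_1) = 0x832082
s_2 = InvRound(s_1, k_0) = 0x3C2F68

0x3C2F68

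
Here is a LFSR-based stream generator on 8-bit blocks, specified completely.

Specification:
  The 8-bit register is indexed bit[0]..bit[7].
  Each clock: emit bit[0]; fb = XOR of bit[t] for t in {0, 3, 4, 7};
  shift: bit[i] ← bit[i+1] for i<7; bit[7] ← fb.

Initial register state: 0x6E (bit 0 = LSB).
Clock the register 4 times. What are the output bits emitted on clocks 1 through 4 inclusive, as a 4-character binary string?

0111

reg_0 = 0x6E
clock 1: out=0, reg = 0xB7
clock 2: out=1, reg = 0xDB
clock 3: out=1, reg = 0x6D
clock 4: out=1, reg = 0x36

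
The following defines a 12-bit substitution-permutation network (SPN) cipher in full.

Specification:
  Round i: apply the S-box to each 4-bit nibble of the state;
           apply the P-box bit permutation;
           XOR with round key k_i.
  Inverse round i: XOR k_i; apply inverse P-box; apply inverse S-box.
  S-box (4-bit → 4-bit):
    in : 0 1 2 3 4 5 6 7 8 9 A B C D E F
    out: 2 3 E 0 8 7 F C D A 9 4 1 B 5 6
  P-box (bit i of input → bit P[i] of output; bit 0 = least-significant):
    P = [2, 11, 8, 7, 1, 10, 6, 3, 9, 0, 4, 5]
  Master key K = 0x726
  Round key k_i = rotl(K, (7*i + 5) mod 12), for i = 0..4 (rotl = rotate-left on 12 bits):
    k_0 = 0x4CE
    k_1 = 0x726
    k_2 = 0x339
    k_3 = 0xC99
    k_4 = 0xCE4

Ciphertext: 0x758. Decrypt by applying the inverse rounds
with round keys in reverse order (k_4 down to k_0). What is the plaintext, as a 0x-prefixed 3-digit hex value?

0xDAE

s_0 = ciphertext = 0x758
s_1 = InvRound(s_0, k_4) = 0x846
s_2 = InvRound(s_1, k_3) = 0xF6A
s_3 = InvRound(s_2, k_2) = 0xF50
s_4 = InvRound(s_3, k_1) = 0x7E1
s_5 = InvRound(s_4, k_0) = 0xDAE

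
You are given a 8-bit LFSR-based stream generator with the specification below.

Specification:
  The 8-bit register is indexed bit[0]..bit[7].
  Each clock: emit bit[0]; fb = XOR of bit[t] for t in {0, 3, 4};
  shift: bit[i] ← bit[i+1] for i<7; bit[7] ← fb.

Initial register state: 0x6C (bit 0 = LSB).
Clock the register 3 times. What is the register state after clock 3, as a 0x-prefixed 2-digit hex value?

reg_0 = 0x6C
clock 1: out=0, reg = 0xB6
clock 2: out=0, reg = 0xDB
clock 3: out=1, reg = 0xED

0xED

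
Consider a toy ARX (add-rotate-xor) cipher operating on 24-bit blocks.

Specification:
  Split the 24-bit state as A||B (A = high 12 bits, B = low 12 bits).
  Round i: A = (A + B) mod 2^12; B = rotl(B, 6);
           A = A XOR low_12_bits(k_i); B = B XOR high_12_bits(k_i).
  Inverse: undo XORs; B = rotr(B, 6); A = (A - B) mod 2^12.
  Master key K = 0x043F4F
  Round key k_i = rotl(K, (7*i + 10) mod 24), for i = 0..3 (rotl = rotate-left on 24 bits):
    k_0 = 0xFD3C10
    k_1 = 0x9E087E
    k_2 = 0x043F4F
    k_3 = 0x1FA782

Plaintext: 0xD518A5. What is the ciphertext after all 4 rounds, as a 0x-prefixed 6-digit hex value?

s_0 = plaintext = 0xD518A5
s_1 = Round(s_0, k_0) = 0x9E66B1
s_2 = Round(s_1, k_1) = 0x8E95BA
s_3 = Round(s_2, k_2) = 0x1ECED5
s_4 = Round(s_3, k_3) = 0x743481

0x743481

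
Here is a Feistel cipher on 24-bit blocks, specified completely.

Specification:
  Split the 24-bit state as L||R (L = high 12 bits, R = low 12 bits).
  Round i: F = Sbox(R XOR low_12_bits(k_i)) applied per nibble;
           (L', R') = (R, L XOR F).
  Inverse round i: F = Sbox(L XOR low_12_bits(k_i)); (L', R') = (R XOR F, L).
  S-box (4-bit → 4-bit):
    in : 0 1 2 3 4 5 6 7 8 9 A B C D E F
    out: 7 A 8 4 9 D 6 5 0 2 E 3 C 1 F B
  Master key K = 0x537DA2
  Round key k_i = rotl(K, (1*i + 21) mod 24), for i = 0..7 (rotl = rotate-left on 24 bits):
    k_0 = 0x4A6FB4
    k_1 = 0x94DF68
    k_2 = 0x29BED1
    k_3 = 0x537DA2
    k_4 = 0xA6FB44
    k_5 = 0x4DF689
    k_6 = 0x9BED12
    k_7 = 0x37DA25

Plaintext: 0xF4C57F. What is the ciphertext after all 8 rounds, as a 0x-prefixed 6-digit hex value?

s_0 = plaintext = 0xF4C57F
s_1 = Round(s_0, k_0) = 0x57F18F
s_2 = Round(s_1, k_1) = 0x18FA8A
s_3 = Round(s_2, k_2) = 0xA8A85C
s_4 = Round(s_3, k_3) = 0x85C735
s_5 = Round(s_4, k_4) = 0x735406
s_6 = Round(s_5, k_5) = 0x406F3E
s_7 = Round(s_6, k_6) = 0xF3EC8A
s_8 = Round(s_7, k_7) = 0xC8A9D5

0xC8A9D5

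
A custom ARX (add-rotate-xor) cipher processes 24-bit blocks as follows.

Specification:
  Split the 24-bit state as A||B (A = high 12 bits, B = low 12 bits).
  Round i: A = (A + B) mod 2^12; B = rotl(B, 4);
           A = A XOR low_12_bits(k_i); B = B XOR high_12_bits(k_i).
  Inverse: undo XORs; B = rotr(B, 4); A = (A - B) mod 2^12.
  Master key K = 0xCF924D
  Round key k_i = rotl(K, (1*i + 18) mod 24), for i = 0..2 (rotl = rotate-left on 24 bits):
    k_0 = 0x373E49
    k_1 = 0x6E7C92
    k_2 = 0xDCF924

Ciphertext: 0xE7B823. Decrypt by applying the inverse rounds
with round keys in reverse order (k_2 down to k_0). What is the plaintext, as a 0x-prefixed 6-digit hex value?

s_0 = ciphertext = 0xE7B823
s_1 = InvRound(s_0, k_2) = 0xB01C5E
s_2 = InvRound(s_1, k_1) = 0xDE89AB
s_3 = InvRound(s_2, k_0) = 0xAF48AD

0xAF48AD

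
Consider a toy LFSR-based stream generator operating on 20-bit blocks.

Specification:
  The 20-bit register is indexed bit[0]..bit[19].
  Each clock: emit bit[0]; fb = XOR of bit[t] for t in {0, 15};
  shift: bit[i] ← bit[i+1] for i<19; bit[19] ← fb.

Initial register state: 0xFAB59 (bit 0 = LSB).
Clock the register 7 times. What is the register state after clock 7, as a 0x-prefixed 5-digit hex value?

0x0DF56

reg_0 = 0xFAB59
clock 1: out=1, reg = 0x7D5AC
clock 2: out=0, reg = 0xBEAD6
clock 3: out=0, reg = 0xDF56B
clock 4: out=1, reg = 0x6FAB5
clock 5: out=1, reg = 0x37D5A
clock 6: out=0, reg = 0x1BEAD
clock 7: out=1, reg = 0x0DF56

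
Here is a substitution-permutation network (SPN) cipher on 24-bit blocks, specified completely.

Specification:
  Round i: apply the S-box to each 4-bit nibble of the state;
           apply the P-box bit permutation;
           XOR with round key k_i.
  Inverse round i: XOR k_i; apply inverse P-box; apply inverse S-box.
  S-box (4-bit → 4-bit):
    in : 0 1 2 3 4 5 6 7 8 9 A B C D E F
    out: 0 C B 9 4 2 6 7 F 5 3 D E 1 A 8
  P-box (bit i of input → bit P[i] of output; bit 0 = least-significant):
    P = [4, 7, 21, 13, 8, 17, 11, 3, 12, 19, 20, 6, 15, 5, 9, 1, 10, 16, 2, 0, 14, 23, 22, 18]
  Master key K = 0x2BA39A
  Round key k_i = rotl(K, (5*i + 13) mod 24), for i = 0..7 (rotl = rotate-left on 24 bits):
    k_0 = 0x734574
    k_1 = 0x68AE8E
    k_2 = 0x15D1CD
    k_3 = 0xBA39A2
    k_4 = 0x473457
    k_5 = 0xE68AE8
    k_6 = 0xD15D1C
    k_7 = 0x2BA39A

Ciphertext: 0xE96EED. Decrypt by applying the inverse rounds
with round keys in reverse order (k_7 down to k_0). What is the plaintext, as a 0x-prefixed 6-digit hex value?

s_0 = ciphertext = 0xE96EED
s_1 = InvRound(s_0, k_7) = 0x7B2F7D
s_2 = InvRound(s_1, k_6) = 0xAF6251
s_3 = InvRound(s_2, k_5) = 0x9EA512
s_4 = InvRound(s_3, k_4) = 0x6CD8D0
s_5 = InvRound(s_4, k_3) = 0x8021A3
s_6 = InvRound(s_5, k_2) = 0x262BFF
s_7 = InvRound(s_6, k_1) = 0x13AEAD
s_8 = InvRound(s_7, k_0) = 0x9F9FB8

0x9F9FB8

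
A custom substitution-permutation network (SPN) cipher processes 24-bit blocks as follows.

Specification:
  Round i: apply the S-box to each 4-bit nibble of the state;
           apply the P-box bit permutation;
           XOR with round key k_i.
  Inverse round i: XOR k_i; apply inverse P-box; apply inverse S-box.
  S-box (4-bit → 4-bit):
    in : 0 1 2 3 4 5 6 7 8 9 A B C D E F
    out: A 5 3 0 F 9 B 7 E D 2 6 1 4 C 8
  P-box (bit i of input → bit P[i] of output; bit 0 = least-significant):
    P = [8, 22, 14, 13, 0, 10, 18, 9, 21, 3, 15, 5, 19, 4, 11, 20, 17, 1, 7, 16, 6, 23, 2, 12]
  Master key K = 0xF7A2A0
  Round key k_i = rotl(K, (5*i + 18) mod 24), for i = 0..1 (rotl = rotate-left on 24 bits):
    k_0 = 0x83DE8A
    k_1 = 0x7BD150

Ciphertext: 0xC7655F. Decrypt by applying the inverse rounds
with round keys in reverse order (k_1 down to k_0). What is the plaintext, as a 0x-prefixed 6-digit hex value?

0x1E7ECC

s_0 = ciphertext = 0xC7655F
s_1 = InvRound(s_0, k_1) = 0x8A577F
s_2 = InvRound(s_1, k_0) = 0x1E7ECC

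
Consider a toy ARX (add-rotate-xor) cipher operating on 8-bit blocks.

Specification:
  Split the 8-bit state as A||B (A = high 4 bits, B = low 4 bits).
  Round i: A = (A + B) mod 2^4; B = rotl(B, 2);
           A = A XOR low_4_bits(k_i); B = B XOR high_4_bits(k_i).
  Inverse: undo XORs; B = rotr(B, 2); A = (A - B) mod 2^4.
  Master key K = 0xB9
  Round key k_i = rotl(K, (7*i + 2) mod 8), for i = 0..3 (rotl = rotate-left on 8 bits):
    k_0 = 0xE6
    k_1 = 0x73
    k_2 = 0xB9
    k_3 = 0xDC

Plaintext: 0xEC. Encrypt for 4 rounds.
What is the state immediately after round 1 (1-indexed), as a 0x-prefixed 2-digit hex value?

s_0 = plaintext = 0xEC
s_1 = Round(s_0, k_0) = 0xCD
s_2 = Round(s_1, k_1) = 0xA0
s_3 = Round(s_2, k_2) = 0x3B
s_4 = Round(s_3, k_3) = 0x23

0xCD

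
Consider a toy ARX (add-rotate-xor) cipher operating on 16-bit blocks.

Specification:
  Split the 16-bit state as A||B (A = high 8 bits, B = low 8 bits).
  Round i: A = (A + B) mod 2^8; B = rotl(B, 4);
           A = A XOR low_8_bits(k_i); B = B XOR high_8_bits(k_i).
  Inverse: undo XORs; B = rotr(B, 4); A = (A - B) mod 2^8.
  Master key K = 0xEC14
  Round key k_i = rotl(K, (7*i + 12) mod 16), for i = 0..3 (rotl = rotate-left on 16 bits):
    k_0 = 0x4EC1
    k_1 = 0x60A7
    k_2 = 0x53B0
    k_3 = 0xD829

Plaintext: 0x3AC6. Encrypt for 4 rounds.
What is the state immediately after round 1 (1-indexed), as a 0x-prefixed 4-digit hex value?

s_0 = plaintext = 0x3AC6
s_1 = Round(s_0, k_0) = 0xC122
s_2 = Round(s_1, k_1) = 0x4442
s_3 = Round(s_2, k_2) = 0x3677
s_4 = Round(s_3, k_3) = 0x84AF

0xC122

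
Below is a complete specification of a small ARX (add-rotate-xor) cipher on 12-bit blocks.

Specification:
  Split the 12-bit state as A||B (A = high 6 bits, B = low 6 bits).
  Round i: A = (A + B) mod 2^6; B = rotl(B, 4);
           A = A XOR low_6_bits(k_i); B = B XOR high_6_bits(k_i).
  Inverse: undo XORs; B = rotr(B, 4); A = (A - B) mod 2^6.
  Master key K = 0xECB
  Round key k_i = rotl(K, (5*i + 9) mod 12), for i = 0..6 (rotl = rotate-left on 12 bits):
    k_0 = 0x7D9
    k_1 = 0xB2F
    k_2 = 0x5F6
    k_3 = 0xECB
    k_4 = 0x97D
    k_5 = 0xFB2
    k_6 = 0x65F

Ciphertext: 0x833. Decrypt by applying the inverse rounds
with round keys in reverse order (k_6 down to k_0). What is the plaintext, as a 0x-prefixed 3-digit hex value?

s_0 = ciphertext = 0x833
s_1 = InvRound(s_0, k_6) = 0x56A
s_2 = InvRound(s_1, k_5) = 0x591
s_3 = InvRound(s_2, k_4) = 0x613
s_4 = InvRound(s_3, k_3) = 0xC62
s_5 = InvRound(s_4, k_2) = 0xC17
s_6 = InvRound(s_5, k_1) = 0xC2F
s_7 = InvRound(s_6, k_0) = 0x983

0x983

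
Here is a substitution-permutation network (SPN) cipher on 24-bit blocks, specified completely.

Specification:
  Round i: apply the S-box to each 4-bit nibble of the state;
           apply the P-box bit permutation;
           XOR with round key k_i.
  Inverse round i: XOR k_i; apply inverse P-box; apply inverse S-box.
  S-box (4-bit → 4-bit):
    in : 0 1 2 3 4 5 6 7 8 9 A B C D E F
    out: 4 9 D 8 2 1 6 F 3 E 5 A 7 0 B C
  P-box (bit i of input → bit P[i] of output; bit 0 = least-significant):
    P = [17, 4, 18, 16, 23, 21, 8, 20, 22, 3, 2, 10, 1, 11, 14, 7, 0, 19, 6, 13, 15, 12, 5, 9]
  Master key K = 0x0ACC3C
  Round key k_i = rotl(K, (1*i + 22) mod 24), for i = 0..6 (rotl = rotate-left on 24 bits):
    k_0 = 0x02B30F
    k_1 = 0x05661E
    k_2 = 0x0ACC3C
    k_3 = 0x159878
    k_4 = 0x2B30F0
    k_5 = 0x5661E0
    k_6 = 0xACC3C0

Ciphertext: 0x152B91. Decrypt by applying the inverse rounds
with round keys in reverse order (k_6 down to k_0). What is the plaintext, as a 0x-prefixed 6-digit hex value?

0x23021A

s_0 = ciphertext = 0x152B91
s_1 = InvRound(s_0, k_6) = 0x576DEB
s_2 = InvRound(s_1, k_5) = 0xD58BD3
s_3 = InvRound(s_2, k_4) = 0x7E857A
s_4 = InvRound(s_3, k_3) = 0x448161
s_5 = InvRound(s_4, k_2) = 0xDC670C
s_6 = InvRound(s_5, k_1) = 0xD4552B
s_7 = InvRound(s_6, k_0) = 0x23021A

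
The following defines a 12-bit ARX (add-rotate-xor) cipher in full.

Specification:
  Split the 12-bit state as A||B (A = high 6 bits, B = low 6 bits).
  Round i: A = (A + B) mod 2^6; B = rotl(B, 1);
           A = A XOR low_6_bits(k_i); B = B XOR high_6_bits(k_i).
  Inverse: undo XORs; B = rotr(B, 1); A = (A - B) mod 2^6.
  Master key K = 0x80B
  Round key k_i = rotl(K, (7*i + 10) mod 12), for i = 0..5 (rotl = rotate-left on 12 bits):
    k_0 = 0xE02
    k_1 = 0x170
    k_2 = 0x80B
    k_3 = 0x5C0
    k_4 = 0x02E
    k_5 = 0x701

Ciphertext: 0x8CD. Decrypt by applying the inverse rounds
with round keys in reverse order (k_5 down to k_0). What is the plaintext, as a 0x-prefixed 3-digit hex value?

0x2C5

s_0 = ciphertext = 0x8CD
s_1 = InvRound(s_0, k_5) = 0xEA8
s_2 = InvRound(s_1, k_4) = 0x014
s_3 = InvRound(s_2, k_3) = 0x7E1
s_4 = InvRound(s_3, k_2) = 0xD20
s_5 = InvRound(s_4, k_1) = 0x4B2
s_6 = InvRound(s_5, k_0) = 0x2C5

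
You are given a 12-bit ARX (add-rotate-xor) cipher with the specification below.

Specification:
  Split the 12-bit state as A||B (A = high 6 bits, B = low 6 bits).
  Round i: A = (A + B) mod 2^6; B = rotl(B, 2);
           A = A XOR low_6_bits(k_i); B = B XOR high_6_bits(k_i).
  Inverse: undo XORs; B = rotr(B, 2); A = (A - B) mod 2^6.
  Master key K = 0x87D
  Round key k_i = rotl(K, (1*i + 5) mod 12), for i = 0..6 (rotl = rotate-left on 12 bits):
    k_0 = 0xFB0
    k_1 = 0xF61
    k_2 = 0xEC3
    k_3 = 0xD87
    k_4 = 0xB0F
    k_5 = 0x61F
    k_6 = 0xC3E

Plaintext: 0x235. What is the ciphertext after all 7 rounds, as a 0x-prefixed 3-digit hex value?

s_0 = plaintext = 0x235
s_1 = Round(s_0, k_0) = 0x369
s_2 = Round(s_1, k_1) = 0x5DB
s_3 = Round(s_2, k_2) = 0xC56
s_4 = Round(s_3, k_3) = 0x02F
s_5 = Round(s_4, k_4) = 0x812
s_6 = Round(s_5, k_5) = 0xB51
s_7 = Round(s_6, k_6) = 0x035

0x035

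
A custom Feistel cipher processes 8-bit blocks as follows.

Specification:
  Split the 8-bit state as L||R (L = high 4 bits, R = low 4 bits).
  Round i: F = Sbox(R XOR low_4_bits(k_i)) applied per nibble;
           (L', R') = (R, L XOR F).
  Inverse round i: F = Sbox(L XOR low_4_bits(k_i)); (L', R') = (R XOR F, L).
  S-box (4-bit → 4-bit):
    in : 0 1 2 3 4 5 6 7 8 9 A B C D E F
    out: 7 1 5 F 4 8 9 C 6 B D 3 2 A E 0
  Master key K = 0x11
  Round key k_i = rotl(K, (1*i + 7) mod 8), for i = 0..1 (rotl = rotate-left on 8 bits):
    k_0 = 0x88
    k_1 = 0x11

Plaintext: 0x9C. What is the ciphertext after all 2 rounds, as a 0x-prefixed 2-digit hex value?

0xDE

s_0 = plaintext = 0x9C
s_1 = Round(s_0, k_0) = 0xCD
s_2 = Round(s_1, k_1) = 0xDE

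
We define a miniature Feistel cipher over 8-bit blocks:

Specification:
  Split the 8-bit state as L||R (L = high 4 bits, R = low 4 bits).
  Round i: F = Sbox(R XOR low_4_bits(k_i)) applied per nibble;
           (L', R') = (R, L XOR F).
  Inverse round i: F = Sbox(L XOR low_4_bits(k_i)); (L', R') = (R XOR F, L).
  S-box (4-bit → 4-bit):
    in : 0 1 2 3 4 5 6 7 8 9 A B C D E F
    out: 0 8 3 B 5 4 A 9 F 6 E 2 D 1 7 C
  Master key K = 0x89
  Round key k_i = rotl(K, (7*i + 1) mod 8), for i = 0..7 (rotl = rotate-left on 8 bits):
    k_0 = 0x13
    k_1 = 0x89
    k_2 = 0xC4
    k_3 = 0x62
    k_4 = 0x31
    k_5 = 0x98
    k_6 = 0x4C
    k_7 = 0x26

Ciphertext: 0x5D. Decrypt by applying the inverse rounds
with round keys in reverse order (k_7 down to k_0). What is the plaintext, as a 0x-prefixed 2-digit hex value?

0x4B

s_0 = ciphertext = 0x5D
s_1 = InvRound(s_0, k_7) = 0x65
s_2 = InvRound(s_1, k_6) = 0xB6
s_3 = InvRound(s_2, k_5) = 0xDB
s_4 = InvRound(s_3, k_4) = 0x6D
s_5 = InvRound(s_4, k_3) = 0x86
s_6 = InvRound(s_5, k_2) = 0xB8
s_7 = InvRound(s_6, k_1) = 0xBB
s_8 = InvRound(s_7, k_0) = 0x4B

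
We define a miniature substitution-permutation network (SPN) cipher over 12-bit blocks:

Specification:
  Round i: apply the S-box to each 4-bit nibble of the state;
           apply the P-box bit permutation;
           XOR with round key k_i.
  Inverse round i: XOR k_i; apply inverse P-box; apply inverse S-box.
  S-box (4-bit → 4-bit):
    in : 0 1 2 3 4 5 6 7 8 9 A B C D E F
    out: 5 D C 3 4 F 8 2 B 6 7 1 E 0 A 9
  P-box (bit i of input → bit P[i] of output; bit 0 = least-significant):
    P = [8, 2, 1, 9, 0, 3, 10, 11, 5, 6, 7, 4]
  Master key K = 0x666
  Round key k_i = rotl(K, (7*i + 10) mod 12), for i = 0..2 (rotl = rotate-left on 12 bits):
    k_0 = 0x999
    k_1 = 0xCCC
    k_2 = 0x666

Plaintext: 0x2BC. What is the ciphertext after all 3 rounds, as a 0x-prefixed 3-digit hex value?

s_0 = plaintext = 0x2BC
s_1 = Round(s_0, k_0) = 0xB0E
s_2 = Round(s_1, k_1) = 0xAE9
s_3 = Round(s_2, k_2) = 0xE88

0xE88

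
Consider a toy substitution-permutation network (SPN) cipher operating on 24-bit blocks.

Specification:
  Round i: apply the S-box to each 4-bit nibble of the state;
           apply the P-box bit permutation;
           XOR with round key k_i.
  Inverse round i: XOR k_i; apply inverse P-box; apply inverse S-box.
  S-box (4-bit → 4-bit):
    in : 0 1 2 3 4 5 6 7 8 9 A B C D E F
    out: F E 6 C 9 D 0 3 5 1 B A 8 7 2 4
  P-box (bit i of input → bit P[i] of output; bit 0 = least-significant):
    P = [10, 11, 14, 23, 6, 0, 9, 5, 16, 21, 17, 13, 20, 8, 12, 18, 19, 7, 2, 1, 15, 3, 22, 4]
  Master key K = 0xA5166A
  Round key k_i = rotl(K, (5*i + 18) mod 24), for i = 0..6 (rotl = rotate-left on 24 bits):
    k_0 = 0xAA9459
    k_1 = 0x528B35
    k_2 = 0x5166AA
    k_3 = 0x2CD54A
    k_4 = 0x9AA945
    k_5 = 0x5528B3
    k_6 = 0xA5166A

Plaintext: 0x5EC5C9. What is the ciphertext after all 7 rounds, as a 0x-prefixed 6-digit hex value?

0x2A168D

s_0 = plaintext = 0x5EC5C9
s_1 = Round(s_0, k_0) = 0xED30E9
s_2 = Round(s_1, k_1) = 0x7DBFB8
s_3 = Round(s_2, k_2) = 0x5FA307
s_4 = Round(s_3, k_3) = 0x7A7A3F
s_5 = Round(s_4, k_4) = 0xA34AEF
s_6 = Round(s_5, k_5) = 0x60C8AC
s_7 = Round(s_6, k_6) = 0x2A168D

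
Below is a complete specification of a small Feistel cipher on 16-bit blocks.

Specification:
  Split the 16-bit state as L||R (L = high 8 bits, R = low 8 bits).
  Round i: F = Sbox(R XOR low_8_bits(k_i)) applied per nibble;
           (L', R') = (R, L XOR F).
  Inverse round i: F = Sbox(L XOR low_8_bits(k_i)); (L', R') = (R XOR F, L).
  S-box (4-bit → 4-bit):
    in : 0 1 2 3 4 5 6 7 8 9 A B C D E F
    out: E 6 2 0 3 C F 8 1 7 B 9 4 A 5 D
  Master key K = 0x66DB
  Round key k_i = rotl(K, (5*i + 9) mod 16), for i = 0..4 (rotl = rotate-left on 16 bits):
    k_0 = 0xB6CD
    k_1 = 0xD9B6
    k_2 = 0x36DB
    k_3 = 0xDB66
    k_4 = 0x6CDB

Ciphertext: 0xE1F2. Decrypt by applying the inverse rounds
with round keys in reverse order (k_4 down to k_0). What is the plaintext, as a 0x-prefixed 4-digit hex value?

s_0 = ciphertext = 0xE1F2
s_1 = InvRound(s_0, k_4) = 0xF9E1
s_2 = InvRound(s_1, k_3) = 0x9CF9
s_3 = InvRound(s_2, k_2) = 0xC19C
s_4 = InvRound(s_3, k_1) = 0x14C1
s_5 = InvRound(s_4, k_0) = 0x6614

0x6614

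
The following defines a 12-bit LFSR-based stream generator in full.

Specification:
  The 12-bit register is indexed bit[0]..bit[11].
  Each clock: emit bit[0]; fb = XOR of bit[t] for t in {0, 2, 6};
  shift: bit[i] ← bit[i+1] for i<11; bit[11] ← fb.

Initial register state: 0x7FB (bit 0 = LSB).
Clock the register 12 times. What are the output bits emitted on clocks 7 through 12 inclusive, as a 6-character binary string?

reg_0 = 0x7FB
clock 1: out=1, reg = 0x3FD
clock 2: out=1, reg = 0x9FE
clock 3: out=0, reg = 0x4FF
clock 4: out=1, reg = 0xA7F
clock 5: out=1, reg = 0xD3F
clock 6: out=1, reg = 0x69F
clock 7: out=1, reg = 0x34F
clock 8: out=1, reg = 0x9A7
clock 9: out=1, reg = 0x4D3
clock 10: out=1, reg = 0x269
clock 11: out=1, reg = 0x134
clock 12: out=0, reg = 0x89A

111110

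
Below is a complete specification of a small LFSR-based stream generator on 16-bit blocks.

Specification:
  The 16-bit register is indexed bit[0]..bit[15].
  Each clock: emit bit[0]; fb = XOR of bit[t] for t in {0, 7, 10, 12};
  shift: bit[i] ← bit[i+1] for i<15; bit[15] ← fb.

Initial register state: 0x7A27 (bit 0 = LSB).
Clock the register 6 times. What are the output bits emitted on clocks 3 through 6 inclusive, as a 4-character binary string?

reg_0 = 0x7A27
clock 1: out=1, reg = 0x3D13
clock 2: out=1, reg = 0x9E89
clock 3: out=1, reg = 0x4F44
clock 4: out=0, reg = 0xA7A2
clock 5: out=0, reg = 0x53D1
clock 6: out=1, reg = 0xA9E8

1001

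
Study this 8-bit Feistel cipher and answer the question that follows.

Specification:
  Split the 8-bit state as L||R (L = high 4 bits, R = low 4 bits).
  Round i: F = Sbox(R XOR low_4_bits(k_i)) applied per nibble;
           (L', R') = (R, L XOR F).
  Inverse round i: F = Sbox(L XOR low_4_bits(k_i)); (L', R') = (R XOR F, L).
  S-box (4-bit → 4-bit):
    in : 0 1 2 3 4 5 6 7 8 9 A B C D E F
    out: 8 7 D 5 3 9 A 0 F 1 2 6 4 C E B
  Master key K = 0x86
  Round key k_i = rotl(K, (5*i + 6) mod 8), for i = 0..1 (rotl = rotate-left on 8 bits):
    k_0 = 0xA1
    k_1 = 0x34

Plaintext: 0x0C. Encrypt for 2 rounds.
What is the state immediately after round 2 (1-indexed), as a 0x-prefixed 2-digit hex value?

0xC3

s_0 = plaintext = 0x0C
s_1 = Round(s_0, k_0) = 0xCC
s_2 = Round(s_1, k_1) = 0xC3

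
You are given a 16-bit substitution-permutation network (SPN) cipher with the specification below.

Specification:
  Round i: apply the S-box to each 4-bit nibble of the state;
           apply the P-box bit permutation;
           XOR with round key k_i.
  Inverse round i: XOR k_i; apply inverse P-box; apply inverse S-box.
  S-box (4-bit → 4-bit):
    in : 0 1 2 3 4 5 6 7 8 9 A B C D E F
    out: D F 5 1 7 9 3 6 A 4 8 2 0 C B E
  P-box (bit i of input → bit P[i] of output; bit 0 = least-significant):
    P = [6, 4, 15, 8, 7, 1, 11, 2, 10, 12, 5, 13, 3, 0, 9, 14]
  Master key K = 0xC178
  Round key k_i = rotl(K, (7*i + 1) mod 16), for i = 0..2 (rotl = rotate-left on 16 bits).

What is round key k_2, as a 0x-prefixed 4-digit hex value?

0x60BC

K = 0xC178
k_0 = rotl(K, (7*0+1) mod 16) = rotl(K, 1) = 0x82F1
k_1 = rotl(K, (7*1+1) mod 16) = rotl(K, 8) = 0x78C1
k_2 = rotl(K, (7*2+1) mod 16) = rotl(K, 15) = 0x60BC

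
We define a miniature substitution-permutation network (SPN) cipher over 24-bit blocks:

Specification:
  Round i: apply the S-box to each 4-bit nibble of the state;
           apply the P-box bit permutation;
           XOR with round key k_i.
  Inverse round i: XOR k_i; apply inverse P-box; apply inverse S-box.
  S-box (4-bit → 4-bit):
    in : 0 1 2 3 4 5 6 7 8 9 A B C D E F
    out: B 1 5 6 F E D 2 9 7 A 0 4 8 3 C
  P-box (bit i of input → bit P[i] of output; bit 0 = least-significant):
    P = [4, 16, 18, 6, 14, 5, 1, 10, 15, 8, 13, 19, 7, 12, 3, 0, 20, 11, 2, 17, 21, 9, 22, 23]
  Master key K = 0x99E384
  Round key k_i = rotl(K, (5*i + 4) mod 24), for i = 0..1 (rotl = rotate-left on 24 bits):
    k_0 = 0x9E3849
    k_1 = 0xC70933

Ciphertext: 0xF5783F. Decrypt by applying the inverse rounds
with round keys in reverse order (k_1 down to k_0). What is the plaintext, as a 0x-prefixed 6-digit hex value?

s_0 = ciphertext = 0xF5783F
s_1 = InvRound(s_0, k_1) = 0x16331B
s_2 = InvRound(s_1, k_0) = 0xA7BAC8

0xA7BAC8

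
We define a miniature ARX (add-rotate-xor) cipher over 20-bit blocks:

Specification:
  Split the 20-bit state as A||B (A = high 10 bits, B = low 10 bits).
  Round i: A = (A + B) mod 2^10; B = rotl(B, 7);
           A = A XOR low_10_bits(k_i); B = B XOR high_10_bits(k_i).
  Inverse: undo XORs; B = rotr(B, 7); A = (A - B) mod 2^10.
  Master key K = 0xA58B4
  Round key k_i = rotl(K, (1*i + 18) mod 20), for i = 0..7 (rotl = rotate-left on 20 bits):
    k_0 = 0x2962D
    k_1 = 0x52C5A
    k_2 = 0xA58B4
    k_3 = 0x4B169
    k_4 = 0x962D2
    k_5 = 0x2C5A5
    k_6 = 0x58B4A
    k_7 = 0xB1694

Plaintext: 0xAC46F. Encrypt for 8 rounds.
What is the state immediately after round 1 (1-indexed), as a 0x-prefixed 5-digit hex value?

s_0 = plaintext = 0xAC46F
s_1 = Round(s_0, k_0) = 0x43728
s_2 = Round(s_1, k_1) = 0x1BD2E
s_3 = Round(s_2, k_2) = 0x4A5B3
s_4 = Round(s_3, k_3) = 0xED49A
s_5 = Round(s_4, k_4) = 0xA774B
s_6 = Round(s_5, k_5) = 0x13558
s_7 = Round(s_6, k_6) = 0xBBD49
s_8 = Round(s_7, k_7) = 0xAB26C

0x43728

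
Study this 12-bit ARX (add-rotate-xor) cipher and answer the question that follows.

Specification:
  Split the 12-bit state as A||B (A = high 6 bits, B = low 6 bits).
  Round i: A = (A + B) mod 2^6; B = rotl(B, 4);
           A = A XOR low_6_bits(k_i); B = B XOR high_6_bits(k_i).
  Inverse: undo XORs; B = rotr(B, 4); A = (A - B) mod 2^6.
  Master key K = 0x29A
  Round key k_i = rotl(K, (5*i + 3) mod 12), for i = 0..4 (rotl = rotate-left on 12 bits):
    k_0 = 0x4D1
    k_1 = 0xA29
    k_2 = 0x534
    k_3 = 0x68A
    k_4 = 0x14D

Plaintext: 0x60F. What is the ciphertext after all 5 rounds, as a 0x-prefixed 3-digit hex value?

0x9D2

s_0 = plaintext = 0x60F
s_1 = Round(s_0, k_0) = 0xDA0
s_2 = Round(s_1, k_1) = 0xFE0
s_3 = Round(s_2, k_2) = 0xADC
s_4 = Round(s_3, k_3) = 0x35D
s_5 = Round(s_4, k_4) = 0x9D2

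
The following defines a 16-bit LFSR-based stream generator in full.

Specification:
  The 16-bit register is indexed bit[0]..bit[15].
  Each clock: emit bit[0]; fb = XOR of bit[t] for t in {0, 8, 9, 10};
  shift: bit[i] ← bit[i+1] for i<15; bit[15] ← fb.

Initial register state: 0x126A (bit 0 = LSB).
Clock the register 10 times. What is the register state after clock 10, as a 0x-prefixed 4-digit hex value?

reg_0 = 0x126A
clock 1: out=0, reg = 0x8935
clock 2: out=1, reg = 0x449A
clock 3: out=0, reg = 0xA24D
clock 4: out=1, reg = 0x5126
clock 5: out=0, reg = 0xA893
clock 6: out=1, reg = 0xD449
clock 7: out=1, reg = 0x6A24
clock 8: out=0, reg = 0xB512
clock 9: out=0, reg = 0x5A89
clock 10: out=1, reg = 0x2D44

0x2D44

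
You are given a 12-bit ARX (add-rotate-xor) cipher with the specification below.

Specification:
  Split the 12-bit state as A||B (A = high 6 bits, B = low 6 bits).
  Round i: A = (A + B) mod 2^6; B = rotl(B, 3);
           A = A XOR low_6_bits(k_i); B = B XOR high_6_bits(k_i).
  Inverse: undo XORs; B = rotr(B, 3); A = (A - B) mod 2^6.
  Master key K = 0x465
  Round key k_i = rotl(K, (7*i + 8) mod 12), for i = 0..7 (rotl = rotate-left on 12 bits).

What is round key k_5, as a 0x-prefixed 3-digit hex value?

0x2A3

K = 0x465
k_0 = rotl(K, (7*0+8) mod 12) = rotl(K, 8) = 0x546
k_1 = rotl(K, (7*1+8) mod 12) = rotl(K, 3) = 0x32A
k_2 = rotl(K, (7*2+8) mod 12) = rotl(K, 10) = 0x519
k_3 = rotl(K, (7*3+8) mod 12) = rotl(K, 5) = 0xCA8
k_4 = rotl(K, (7*4+8) mod 12) = rotl(K, 0) = 0x465
k_5 = rotl(K, (7*5+8) mod 12) = rotl(K, 7) = 0x2A3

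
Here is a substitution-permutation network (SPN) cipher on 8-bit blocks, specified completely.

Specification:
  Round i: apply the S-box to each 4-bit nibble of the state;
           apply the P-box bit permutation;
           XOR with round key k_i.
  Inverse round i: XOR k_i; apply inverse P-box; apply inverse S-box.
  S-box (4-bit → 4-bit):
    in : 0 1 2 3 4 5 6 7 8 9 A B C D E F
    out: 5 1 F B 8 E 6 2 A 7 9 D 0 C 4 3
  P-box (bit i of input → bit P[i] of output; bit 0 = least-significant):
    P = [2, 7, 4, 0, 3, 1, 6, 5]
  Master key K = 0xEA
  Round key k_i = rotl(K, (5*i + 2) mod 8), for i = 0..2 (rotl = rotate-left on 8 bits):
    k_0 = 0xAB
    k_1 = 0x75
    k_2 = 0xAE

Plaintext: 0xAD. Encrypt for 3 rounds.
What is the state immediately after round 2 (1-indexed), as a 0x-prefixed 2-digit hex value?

s_0 = plaintext = 0xAD
s_1 = Round(s_0, k_0) = 0x92
s_2 = Round(s_1, k_1) = 0xAA
s_3 = Round(s_2, k_2) = 0x83

0xAA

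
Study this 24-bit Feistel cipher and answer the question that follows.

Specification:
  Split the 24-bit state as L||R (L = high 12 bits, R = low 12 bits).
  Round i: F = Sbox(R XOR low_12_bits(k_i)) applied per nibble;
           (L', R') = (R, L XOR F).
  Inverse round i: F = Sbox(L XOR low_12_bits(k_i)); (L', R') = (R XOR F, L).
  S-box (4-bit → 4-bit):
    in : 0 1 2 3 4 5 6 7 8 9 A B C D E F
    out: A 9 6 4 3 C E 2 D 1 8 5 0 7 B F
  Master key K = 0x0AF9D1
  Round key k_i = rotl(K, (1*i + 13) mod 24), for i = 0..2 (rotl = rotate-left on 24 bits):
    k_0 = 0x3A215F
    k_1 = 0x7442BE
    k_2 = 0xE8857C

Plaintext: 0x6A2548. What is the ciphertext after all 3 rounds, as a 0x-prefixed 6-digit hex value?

0x79338F

s_0 = plaintext = 0x6A2548
s_1 = Round(s_0, k_0) = 0x548530
s_2 = Round(s_1, k_1) = 0x530793
s_3 = Round(s_2, k_2) = 0x79338F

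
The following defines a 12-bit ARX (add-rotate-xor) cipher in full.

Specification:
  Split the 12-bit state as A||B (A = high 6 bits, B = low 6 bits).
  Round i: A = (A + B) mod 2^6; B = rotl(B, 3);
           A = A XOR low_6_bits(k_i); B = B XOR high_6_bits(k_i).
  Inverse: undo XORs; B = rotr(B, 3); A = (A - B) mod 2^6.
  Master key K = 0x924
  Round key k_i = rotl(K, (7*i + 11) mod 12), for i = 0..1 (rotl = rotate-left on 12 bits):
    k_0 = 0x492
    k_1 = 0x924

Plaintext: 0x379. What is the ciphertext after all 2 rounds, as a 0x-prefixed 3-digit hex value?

s_0 = plaintext = 0x379
s_1 = Round(s_0, k_0) = 0x51D
s_2 = Round(s_1, k_1) = 0x54F

0x54F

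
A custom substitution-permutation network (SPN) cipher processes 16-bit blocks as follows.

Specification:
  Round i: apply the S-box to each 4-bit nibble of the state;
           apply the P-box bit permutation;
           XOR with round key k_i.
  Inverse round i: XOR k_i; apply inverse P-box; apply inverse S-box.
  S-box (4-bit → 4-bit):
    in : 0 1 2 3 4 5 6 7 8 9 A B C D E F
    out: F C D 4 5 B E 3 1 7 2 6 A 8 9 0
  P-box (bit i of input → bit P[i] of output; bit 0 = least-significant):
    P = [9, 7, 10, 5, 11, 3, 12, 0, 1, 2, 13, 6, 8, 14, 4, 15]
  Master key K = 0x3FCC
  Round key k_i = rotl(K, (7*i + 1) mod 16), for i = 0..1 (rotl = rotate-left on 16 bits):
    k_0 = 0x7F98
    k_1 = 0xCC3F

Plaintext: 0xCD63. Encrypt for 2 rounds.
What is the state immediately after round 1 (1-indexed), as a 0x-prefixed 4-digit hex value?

s_0 = plaintext = 0xCD63
s_1 = Round(s_0, k_0) = 0xABD1
s_2 = Round(s_1, k_1) = 0xA81A

0xABD1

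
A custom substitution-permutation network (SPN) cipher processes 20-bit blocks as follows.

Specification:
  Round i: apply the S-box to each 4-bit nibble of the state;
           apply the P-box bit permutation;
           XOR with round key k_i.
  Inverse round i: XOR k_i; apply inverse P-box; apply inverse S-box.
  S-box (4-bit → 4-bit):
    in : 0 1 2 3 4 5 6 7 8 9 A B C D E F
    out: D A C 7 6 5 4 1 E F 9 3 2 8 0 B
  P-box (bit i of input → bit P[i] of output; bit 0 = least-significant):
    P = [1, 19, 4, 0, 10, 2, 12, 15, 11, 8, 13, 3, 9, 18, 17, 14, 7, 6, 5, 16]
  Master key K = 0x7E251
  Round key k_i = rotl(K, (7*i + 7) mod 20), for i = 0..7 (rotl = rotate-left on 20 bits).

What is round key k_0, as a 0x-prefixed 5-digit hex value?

K = 0x7E251
k_0 = rotl(K, (7*0+7) mod 20) = rotl(K, 7) = 0x128BF

0x128BF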